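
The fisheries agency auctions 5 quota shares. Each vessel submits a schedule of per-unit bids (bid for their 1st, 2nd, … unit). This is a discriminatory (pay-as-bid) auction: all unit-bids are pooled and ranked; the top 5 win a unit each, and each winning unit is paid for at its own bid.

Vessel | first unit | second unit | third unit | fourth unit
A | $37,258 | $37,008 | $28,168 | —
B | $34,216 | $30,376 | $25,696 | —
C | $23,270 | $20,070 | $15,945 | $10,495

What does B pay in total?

Merging the schedules and taking the best 5: 37,258 (A-1), 37,008 (A-2), 34,216 (B-1), 30,376 (B-2), 28,168 (A-3)
Next rejected bid: $25,696 (not a price — pay-as-bid).
B's winning unit-bids: 34,216 + 30,376 = $64,592.

B pays $64,592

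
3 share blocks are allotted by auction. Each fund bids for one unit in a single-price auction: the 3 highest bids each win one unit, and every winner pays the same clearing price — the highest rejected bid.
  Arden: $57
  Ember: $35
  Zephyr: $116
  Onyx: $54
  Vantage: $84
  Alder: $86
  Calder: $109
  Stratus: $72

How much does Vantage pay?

Bids ranked high→low: 116 (Zephyr), 109 (Calder), 86 (Alder), 84 (Vantage), 72 (Stratus), …
Top 3: Zephyr, Calder, Alder.
First losing bid is Vantage's $84, which sets the uniform price.
Vantage does not win → pays $0.

Vantage pays $0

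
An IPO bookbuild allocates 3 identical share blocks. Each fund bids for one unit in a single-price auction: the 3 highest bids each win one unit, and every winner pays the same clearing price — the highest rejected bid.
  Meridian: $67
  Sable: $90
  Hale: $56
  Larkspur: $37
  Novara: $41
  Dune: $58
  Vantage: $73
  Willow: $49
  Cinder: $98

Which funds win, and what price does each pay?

Cinder, Sable, Vantage; each pays $67

Bids ranked high→low: 98 (Cinder), 90 (Sable), 73 (Vantage), 67 (Meridian), 58 (Dune), …
Top 3: Cinder, Sable, Vantage.
Clearing price = highest rejected bid = $67.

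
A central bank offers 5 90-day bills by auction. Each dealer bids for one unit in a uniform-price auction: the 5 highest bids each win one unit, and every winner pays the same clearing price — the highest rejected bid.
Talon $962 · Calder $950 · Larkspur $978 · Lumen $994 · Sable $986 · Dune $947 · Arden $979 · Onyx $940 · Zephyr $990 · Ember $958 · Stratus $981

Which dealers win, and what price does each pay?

Lumen, Zephyr, Sable, Stratus, Arden; each pays $978

Sorting: 994 (Lumen), 990 (Zephyr), 986 (Sable), 981 (Stratus), 979 (Arden), 978 (Larkspur), 962 (Talon), …
Top 5: Lumen, Zephyr, Sable, Stratus, Arden.
Highest unsuccessful bid: $978 → clearing price.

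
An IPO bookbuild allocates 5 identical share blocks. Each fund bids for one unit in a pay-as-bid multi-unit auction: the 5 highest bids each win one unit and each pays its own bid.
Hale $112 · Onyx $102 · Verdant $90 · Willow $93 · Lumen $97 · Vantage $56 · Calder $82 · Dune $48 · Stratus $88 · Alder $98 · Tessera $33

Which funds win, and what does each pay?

Hale $112, Onyx $102, Alder $98, Lumen $97, Willow $93

Sorting: 112 (Hale), 102 (Onyx), 98 (Alder), 97 (Lumen), 93 (Willow), 90 (Verdant), 88 (Stratus), …
Winners (5 units): Hale, Onyx, Alder, Lumen, Willow.
Each winner pays its own bid: Hale $112, Onyx $102, Alder $98, Lumen $97, Willow $93.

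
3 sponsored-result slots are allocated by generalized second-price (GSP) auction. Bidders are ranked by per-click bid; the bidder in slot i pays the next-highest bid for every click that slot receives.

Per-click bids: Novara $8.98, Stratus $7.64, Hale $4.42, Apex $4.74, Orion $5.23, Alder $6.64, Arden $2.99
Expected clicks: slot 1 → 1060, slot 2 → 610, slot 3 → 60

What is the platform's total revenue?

Per-click bids in order: $8.98 (Novara) > $7.64 (Stratus) > $6.64 (Alder) > $5.23 (Orion) > …
Slot 1: Novara pays $7.64 × 1060 = $8098.40
Slot 2: Stratus pays $6.64 × 610 = $4050.40
Slot 3: Alder pays $5.23 × 60 = $313.80
Total = $12462.60

Total revenue: $12462.60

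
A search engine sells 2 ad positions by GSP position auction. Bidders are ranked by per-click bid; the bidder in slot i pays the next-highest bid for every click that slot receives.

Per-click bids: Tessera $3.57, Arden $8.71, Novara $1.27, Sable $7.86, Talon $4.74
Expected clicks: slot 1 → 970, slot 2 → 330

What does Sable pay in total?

Sable pays $1564.20

Ranked by bid: $8.71 (Arden) > $7.86 (Sable) > $4.74 (Talon) > …
Sable holds slot 2 → pays next bid $4.74 × 330 clicks = $1564.20.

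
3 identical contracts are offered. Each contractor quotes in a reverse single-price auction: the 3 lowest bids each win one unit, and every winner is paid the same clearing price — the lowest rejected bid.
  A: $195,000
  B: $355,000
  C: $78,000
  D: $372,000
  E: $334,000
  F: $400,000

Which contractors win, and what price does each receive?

C, A, E; each is paid $355,000

Ordering the bids: 78,000 (C), 195,000 (A), 334,000 (E), 355,000 (B), 372,000 (D), …
Lowest 3: C, A, E.
First losing bid is B's $355,000, which sets the uniform price.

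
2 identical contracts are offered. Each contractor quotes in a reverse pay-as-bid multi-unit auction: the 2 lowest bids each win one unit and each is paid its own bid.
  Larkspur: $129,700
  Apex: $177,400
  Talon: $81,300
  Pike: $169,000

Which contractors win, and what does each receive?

Sorting: 81,300 (Talon), 129,700 (Larkspur), 169,000 (Pike), 177,400 (Apex)
Lowest 2: Talon, Larkspur.
Each winner is paid its own bid: Talon $81,300, Larkspur $129,700.

Talon $81,300, Larkspur $129,700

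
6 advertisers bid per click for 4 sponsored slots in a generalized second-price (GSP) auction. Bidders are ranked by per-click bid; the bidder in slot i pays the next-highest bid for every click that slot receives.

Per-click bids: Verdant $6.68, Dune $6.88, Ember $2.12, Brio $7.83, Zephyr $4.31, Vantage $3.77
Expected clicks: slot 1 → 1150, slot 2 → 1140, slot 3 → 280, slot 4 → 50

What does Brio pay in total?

Brio pays $7912.00

Ranked by bid: $7.83 (Brio) > $6.88 (Dune) > $6.68 (Verdant) > $4.31 (Zephyr) > $3.77 (Vantage) > …
Brio holds slot 1 → pays next bid $6.88 × 1150 clicks = $7912.00.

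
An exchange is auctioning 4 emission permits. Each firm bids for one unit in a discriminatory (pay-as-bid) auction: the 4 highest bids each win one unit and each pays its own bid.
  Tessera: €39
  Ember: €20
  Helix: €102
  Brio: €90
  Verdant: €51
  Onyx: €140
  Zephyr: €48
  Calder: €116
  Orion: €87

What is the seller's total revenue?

Total revenue: €448

Bids ranked high→low: 140 (Onyx), 116 (Calder), 102 (Helix), 90 (Brio), 87 (Orion), 51 (Verdant), …
Top 4: Onyx, Calder, Helix, Brio.
Total revenue = 140 + 116 + 102 + 90 = €448.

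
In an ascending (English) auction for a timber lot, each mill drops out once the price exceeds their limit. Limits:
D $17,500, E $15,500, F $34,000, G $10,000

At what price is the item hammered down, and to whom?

Rule: the price rises until one bidder remains; the winner pays the price at which the last rival dropped out.
Limits ranked: 34,000 (F) > 17,500 (D) > 15,500 (E) > 10,000 (G)
Bidding ends when D exits at $17,500; F takes it.

F wins at $17,500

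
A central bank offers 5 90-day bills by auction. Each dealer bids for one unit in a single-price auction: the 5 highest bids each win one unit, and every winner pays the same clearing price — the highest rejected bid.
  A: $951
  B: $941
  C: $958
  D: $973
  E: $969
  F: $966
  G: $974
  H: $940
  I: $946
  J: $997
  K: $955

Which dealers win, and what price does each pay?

Bids ranked high→low: 997 (J), 974 (G), 973 (D), 969 (E), 966 (F), 958 (C), 955 (K), …
The 5 highest are J, G, D, E, F.
First losing bid is C's $958, which sets the uniform price.

J, G, D, E, F; each pays $958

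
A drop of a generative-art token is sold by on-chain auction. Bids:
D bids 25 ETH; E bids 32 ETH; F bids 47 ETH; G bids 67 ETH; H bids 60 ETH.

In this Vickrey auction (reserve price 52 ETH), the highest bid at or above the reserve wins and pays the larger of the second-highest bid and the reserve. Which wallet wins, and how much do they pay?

G pays 60 ETH

Bids ranked: 67 (G) > 60 (H) > 47 (F) > 32 (E) > 25 (D)
Highest eligible bid: G at 67 ETH.
Second-highest bid 60 ETH exceeds the reserve 52 ETH → payment 60 ETH.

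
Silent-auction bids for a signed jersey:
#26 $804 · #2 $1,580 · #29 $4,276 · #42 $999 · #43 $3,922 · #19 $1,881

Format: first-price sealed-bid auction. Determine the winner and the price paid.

Bids in order: 4,276 (#29) > 3,922 (#43) > 1,881 (#19) > 1,580 (#2) > 999 (#42) > 804 (#26)
#29 is highest → pays own bid, $4,276.

#29 pays $4,276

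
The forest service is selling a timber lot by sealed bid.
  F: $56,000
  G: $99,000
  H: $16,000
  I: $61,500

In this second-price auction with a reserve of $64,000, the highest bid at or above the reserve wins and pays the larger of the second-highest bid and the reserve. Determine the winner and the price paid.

Bids ranked: 99,000 (G) > 61,500 (I) > 56,000 (F) > 16,000 (H)
G has the top bid at or above the reserve ($99,000).
Second-highest bid $61,500 is below the reserve $64,000, so the reserve binds → payment $64,000.

G pays $64,000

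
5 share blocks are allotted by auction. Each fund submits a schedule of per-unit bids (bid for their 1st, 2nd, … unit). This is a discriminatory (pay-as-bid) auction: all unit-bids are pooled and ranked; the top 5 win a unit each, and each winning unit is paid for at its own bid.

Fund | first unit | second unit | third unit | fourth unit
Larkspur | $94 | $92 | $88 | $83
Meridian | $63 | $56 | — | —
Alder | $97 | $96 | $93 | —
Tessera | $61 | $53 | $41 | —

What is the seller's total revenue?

Total revenue: $472

Merging the schedules and taking the best 5: 97 (Alder-1), 96 (Alder-2), 94 (Larkspur-1), 93 (Alder-3), 92 (Larkspur-2)
Next rejected bid: $88 (not a price — pay-as-bid).
Each winning unit pays its own bid.
Revenue = 97 + 96 + 94 + 93 + 92 = $472.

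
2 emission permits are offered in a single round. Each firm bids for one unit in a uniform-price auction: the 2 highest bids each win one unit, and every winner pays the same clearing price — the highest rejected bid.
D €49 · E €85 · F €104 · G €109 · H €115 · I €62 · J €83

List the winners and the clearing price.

H, G; each pays €104

Sorting: 115 (H), 109 (G), 104 (F), 85 (E), …
The 2 highest are H, G.
Clearing price = highest rejected bid = €104.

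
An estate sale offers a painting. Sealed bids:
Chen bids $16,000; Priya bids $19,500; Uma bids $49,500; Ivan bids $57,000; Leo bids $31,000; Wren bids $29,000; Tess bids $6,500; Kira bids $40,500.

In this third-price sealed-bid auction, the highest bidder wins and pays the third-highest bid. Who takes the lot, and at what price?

Sorting bids: 57,000 (Ivan) > 49,500 (Uma) > 40,500 (Kira) > 31,000 (Leo) > 29,000 (Wren) > 19,500 (Priya) > …
Ivan is highest; pays the third-highest bid, $40,500.

Ivan pays $40,500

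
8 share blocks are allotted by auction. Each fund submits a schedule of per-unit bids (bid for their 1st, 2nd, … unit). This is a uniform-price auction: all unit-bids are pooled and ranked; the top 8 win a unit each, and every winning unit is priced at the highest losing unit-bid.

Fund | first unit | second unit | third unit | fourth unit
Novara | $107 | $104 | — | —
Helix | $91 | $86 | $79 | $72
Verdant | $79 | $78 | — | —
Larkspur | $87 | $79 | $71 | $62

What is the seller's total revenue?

All unit-bids, highest first — top 8: 107 (Novara-1), 104 (Novara-2), 91 (Helix-1), 87 (Larkspur-1), 86 (Helix-2), 79 (Helix-3), 79 (Verdant-1), 79 (Larkspur-2)
Highest rejected unit-bid = $78.
Allocation: Helix 3, Larkspur 2, Novara 2, Verdant 1. Every unit priced at $78.
Revenue = 8 × 78 = $624.

Total revenue: $624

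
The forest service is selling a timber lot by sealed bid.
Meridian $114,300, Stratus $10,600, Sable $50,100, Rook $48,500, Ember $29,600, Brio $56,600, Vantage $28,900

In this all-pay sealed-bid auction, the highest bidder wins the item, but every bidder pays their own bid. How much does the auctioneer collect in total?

Bids ranked: 114,300 (Meridian) > 56,600 (Brio) > 50,100 (Sable) > 48,500 (Rook) > 29,600 (Ember) > 28,900 (Vantage) > …
Meridian wins with the top bid; all bids are sunk regardless.
Every bidder forfeits their bid regardless of winning.
Revenue = 114,300 + 10,600 + 50,100 + 48,500 + 29,600 + 56,600 + 28,900 = $338,600.

Total revenue: $338,600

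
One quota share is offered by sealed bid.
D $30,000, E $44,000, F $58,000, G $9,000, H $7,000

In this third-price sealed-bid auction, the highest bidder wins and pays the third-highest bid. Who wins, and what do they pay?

F pays $30,000

Bids in order: 58,000 (F) > 44,000 (E) > 30,000 (D) > 9,000 (G) > 7,000 (H)
F is highest; pays the third-highest bid, $30,000.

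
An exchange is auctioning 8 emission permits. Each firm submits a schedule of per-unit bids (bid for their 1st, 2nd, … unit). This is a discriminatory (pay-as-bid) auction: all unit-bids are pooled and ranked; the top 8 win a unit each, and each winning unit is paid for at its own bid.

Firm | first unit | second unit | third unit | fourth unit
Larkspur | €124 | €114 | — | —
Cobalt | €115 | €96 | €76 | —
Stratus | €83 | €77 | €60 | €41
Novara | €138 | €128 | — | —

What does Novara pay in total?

Novara pays €266

All unit-bids, highest first — top 8: 138 (Novara-1), 128 (Novara-2), 124 (Larkspur-1), 115 (Cobalt-1), 114 (Larkspur-2), 96 (Cobalt-2), 83 (Stratus-1), 77 (Stratus-2)
Next rejected bid: €76 (not a price — pay-as-bid).
Novara's winning unit-bids: 138 + 128 = €266.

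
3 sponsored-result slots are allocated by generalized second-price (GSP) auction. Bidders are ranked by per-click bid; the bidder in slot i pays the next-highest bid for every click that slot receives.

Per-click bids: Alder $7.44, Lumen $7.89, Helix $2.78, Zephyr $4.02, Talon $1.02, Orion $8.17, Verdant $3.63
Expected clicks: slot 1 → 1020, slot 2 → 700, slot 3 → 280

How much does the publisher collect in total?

Ranked by bid: $8.17 (Orion) > $7.89 (Lumen) > $7.44 (Alder) > $4.02 (Zephyr) > …
Slot 1: Orion pays $7.89 × 1020 = $8047.80
Slot 2: Lumen pays $7.44 × 700 = $5208.00
Slot 3: Alder pays $4.02 × 280 = $1125.60
Total = $14381.40

Total revenue: $14381.40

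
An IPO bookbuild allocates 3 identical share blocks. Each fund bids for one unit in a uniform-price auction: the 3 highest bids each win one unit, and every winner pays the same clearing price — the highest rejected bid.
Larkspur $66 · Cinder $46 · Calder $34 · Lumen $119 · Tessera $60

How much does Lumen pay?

Bids ranked high→low: 119 (Lumen), 66 (Larkspur), 60 (Tessera), 46 (Cinder), 34 (Calder)
The 3 highest are Lumen, Larkspur, Tessera.
Highest unsuccessful bid: $46 → clearing price.
Lumen wins → pays $46.

Lumen pays $46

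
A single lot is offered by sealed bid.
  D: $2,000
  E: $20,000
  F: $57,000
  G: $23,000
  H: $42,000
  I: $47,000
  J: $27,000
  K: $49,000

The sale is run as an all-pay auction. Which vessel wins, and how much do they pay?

F pays $57,000

All-pay auction: the highest bidder wins the item, but every bidder pays their own bid.
Bids ranked: 57,000 (F) > 49,000 (K) > 47,000 (I) > 42,000 (H) > 27,000 (J) > 23,000 (G) > …
F is highest and takes the item; every bidder forfeits their bid.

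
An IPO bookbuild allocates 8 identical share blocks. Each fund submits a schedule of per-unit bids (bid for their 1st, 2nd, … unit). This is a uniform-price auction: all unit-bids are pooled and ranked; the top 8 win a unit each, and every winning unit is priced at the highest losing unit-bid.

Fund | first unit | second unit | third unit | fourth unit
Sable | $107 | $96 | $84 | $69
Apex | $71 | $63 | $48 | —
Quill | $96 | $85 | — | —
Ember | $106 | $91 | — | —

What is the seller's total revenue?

Total revenue: $552

Pooled unit-bids ranked (top 8): 107 (Sable-1), 106 (Ember-1), 96 (Sable-2), 96 (Quill-1), 91 (Ember-2), 85 (Quill-2), 84 (Sable-3), 71 (Apex-1)
First bid not allocated: $69.
Allocation: Apex 1, Ember 2, Quill 2, Sable 3. Every unit priced at $69.
Revenue = 8 × 69 = $552.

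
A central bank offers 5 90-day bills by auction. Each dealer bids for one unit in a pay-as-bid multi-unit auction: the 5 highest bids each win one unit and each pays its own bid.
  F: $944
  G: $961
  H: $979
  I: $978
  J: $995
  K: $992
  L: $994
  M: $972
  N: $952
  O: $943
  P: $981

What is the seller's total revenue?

Total revenue: $4,941

Sorting: 995 (J), 994 (L), 992 (K), 981 (P), 979 (H), 978 (I), 972 (M), …
Top 5: J, L, K, P, H.
Total revenue = 995 + 994 + 992 + 981 + 979 = $4,941.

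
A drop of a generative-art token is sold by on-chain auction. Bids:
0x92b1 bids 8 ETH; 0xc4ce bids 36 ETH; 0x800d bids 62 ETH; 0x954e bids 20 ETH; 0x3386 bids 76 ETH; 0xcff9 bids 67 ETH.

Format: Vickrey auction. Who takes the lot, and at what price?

Vickrey auction: the highest bidder wins and pays the second-highest bid.
Bids in order: 76 (0x3386) > 67 (0xcff9) > 62 (0x800d) > 36 (0xc4ce) > 20 (0x954e) > 8 (0x92b1)
0x3386 is highest; pays the second-highest bid, 67 ETH.

0x3386 pays 67 ETH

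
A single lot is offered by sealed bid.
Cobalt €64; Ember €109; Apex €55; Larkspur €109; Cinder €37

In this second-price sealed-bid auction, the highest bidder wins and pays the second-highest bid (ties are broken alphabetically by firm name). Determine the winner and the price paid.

Rule: the highest bidder wins and pays the second-highest bid.
Bids in order: 109 (Ember) > 109 (Larkspur) > 64 (Cobalt) > 55 (Apex) > 37 (Cinder)
Tie at €109 → Ember wins by tie-break.
Ember wins with the highest bid; price is set by the runner-up at €109.

Ember pays €109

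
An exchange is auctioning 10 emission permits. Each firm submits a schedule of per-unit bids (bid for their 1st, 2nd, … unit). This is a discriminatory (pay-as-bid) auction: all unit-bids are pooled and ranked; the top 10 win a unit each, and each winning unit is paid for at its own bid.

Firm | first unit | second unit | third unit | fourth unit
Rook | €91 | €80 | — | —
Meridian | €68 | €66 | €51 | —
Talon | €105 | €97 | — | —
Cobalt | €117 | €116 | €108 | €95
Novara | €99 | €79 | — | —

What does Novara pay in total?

Novara pays €178

Merging the schedules and taking the best 10: 117 (Cobalt-1), 116 (Cobalt-2), 108 (Cobalt-3), 105 (Talon-1), 99 (Novara-1), 97 (Talon-2), 95 (Cobalt-4), 91 (Rook-1), 80 (Rook-2), 79 (Novara-2)
Next rejected bid: €68 (not a price — pay-as-bid).
Novara's winning unit-bids: 99 + 79 = €178.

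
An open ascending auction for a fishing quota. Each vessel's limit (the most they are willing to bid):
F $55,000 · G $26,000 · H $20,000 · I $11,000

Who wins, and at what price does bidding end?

Limits ranked: 55,000 (F) > 26,000 (G) > 20,000 (H) > 11,000 (I)
Once the price passes $26,000, only F is left; the hammer falls at G's limit of $26,000.

F wins at $26,000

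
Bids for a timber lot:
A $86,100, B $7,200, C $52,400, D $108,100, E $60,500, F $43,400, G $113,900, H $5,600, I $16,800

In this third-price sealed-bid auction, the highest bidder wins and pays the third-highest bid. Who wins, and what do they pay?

G pays $86,100

Rule: the highest bidder wins and pays the third-highest bid.
Bids in order: 113,900 (G) > 108,100 (D) > 86,100 (A) > 60,500 (E) > 52,400 (C) > 43,400 (F) > …
G is highest; pays the third-highest bid, $86,100.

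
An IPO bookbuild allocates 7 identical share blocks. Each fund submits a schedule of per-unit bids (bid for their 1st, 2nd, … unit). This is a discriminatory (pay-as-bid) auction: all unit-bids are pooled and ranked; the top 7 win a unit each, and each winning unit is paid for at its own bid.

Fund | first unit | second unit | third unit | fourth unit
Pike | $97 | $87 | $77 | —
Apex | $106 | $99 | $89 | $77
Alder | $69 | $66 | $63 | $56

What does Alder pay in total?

Pooled unit-bids ranked (top 7): 106 (Apex-1), 99 (Apex-2), 97 (Pike-1), 89 (Apex-3), 87 (Pike-2), 77 (Pike-3), 77 (Apex-4)
Next rejected bid: $69 (not a price — pay-as-bid).
Alder wins no units.

Alder pays $0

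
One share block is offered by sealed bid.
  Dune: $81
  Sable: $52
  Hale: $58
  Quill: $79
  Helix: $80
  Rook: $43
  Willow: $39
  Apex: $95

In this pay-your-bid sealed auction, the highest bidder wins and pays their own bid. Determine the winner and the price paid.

Apex pays $95

Sorting bids: 95 (Apex) > 81 (Dune) > 80 (Helix) > 79 (Quill) > 58 (Hale) > 52 (Sable) > …
First-price: Apex pays what they bid, $95.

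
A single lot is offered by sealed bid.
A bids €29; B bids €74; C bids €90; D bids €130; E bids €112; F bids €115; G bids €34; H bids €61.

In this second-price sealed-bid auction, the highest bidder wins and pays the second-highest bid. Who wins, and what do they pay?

D pays €115

Second-price sealed-bid auction: the highest bidder wins and pays the second-highest bid.
Bids ranked: 130 (D) > 115 (F) > 112 (E) > 90 (C) > 74 (B) > 61 (H) > …
D wins with the highest bid; price is set by the runner-up at €115.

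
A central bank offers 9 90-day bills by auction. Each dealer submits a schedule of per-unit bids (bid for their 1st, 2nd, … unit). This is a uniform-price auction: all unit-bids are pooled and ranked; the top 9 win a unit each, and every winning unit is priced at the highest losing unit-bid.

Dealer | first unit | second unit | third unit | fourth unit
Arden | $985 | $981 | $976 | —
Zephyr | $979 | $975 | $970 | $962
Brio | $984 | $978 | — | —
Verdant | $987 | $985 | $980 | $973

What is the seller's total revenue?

Total revenue: $8,775

All unit-bids, highest first — top 9: 987 (Verdant-1), 985 (Arden-1), 985 (Verdant-2), 984 (Brio-1), 981 (Arden-2), 980 (Verdant-3), 979 (Zephyr-1), 978 (Brio-2), 976 (Arden-3)
The (k+1)-th unit-bid is $975.
Allocation: Arden 3, Brio 2, Verdant 3, Zephyr 1. Every unit priced at $975.
Revenue = 9 × 975 = $8,775.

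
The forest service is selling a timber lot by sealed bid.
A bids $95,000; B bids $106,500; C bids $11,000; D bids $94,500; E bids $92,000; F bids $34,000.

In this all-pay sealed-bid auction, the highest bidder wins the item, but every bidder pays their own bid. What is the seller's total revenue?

All-pay sealed-bid auction: the highest bidder wins the item, but every bidder pays their own bid.
Bids ranked: 106,500 (B) > 95,000 (A) > 94,500 (D) > 92,000 (E) > 34,000 (F) > 11,000 (C)
Every bidder forfeits their bid regardless of winning.
Revenue = 95,000 + 106,500 + 11,000 + 94,500 + 92,000 + 34,000 = $433,000.

Total revenue: $433,000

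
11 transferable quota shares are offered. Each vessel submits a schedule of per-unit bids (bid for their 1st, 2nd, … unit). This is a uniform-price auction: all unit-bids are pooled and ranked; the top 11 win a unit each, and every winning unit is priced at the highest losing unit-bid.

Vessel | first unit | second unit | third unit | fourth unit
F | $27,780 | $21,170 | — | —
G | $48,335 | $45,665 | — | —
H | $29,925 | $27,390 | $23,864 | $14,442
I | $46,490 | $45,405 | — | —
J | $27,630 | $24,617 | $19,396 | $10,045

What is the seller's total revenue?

Total revenue: $213,356

Pooled unit-bids ranked (top 11): 48,335 (G-1), 46,490 (I-1), 45,665 (G-2), 45,405 (I-2), 29,925 (H-1), 27,780 (F-1), 27,630 (J-1), 27,390 (H-2), 24,617 (J-2), 23,864 (H-3), 21,170 (F-2)
Highest rejected unit-bid = $19,396.
Allocation: F 2, G 2, H 3, I 2, J 2. Every unit priced at $19,396.
Revenue = 11 × 19,396 = $213,356.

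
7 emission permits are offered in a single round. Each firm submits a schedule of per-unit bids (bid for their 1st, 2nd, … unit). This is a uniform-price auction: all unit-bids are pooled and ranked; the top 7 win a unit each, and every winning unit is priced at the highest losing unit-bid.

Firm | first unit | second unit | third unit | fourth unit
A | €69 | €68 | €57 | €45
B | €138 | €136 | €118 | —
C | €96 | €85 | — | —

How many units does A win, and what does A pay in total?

Pooled unit-bids ranked (top 7): 138 (B-1), 136 (B-2), 118 (B-3), 96 (C-1), 85 (C-2), 69 (A-1), 68 (A-2)
First bid not allocated: €57.
A wins 2 unit(s) at €57 each.

A: 2 units, pays €114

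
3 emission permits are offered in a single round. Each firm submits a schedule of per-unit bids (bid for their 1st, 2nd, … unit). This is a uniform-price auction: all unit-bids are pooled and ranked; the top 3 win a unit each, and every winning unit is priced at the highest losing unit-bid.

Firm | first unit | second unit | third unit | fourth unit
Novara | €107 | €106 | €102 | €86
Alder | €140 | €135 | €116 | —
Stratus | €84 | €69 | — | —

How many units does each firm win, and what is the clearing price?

Pooled unit-bids ranked (top 3): 140 (Alder-1), 135 (Alder-2), 116 (Alder-3)
The (k+1)-th unit-bid is €107.
Allocation: Alder 3.

Alder 3; clearing price €107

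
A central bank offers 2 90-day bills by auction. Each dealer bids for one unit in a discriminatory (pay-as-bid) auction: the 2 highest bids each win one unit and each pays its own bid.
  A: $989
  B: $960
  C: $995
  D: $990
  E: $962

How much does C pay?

Ordering the bids: 995 (C), 990 (D), 989 (A), 962 (E), …
Winners (2 units): C, D.
C wins → own bid $995.

C pays $995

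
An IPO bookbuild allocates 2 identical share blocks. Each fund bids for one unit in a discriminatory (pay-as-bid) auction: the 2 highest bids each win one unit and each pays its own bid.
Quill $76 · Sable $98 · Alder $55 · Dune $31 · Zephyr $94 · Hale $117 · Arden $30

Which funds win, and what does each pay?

Ordering the bids: 117 (Hale), 98 (Sable), 94 (Zephyr), 76 (Quill), …
Top 2: Hale, Sable.
Each winner pays its own bid: Hale $117, Sable $98.

Hale $117, Sable $98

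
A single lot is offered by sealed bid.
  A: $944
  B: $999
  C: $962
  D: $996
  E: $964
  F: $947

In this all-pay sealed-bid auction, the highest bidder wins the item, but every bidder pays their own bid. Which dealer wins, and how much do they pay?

B pays $999

Rule: the highest bidder wins the item, but every bidder pays their own bid.
Bids ranked: 999 (B) > 996 (D) > 964 (E) > 962 (C) > 947 (F) > 944 (A)
B is highest and takes the item; every bidder forfeits their bid.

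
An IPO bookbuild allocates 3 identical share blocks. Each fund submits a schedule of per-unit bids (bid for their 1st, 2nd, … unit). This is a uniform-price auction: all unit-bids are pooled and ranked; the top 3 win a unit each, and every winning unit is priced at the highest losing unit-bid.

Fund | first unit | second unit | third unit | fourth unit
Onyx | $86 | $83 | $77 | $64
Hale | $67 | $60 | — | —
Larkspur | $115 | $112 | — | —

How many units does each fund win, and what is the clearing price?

Larkspur 2, Onyx 1; clearing price $83

All unit-bids, highest first — top 3: 115 (Larkspur-1), 112 (Larkspur-2), 86 (Onyx-1)
First bid not allocated: $83.
Allocation: Larkspur 2, Onyx 1.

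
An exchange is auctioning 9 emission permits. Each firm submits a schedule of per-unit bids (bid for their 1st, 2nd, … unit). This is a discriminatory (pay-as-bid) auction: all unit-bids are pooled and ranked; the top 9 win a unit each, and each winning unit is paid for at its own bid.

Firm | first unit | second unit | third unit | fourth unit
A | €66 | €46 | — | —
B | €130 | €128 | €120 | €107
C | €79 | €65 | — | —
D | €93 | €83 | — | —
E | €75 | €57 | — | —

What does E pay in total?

Pooled unit-bids ranked (top 9): 130 (B-1), 128 (B-2), 120 (B-3), 107 (B-4), 93 (D-1), 83 (D-2), 79 (C-1), 75 (E-1), 66 (A-1)
Next rejected bid: €65 (not a price — pay-as-bid).
E's winning unit-bids: 75 = €75.

E pays €75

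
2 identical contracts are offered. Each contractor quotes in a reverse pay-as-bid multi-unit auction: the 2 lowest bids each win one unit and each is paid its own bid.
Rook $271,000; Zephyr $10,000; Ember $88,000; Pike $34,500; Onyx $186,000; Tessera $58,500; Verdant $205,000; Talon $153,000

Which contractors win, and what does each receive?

Zephyr $10,000, Pike $34,500

Ordering the bids: 10,000 (Zephyr), 34,500 (Pike), 58,500 (Tessera), 88,000 (Ember), …
Lowest 2: Zephyr, Pike.
Each winner is paid its own bid: Zephyr $10,000, Pike $34,500.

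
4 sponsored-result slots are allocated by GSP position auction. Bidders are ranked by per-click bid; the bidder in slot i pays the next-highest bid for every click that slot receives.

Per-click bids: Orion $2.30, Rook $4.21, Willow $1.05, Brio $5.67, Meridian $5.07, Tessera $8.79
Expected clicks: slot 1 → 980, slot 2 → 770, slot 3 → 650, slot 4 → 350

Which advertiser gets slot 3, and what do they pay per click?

Per-click bids in order: $8.79 (Tessera) > $5.67 (Brio) > $5.07 (Meridian) > $4.21 (Rook) > $2.30 (Orion) > …
Slot 3 goes to the third-ranked bidder, Meridian, who pays the next bid down: $4.21/click.

Meridian; $4.21 per click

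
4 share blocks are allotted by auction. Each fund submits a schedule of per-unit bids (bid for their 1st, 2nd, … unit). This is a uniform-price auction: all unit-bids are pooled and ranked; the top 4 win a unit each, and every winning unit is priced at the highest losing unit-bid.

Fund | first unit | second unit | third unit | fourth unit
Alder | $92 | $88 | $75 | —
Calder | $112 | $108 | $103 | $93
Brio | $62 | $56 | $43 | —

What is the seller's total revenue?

Total revenue: $368

Pooled unit-bids ranked (top 4): 112 (Calder-1), 108 (Calder-2), 103 (Calder-3), 93 (Calder-4)
The (k+1)-th unit-bid is $92.
Allocation: Calder 4. Every unit priced at $92.
Revenue = 4 × 92 = $368.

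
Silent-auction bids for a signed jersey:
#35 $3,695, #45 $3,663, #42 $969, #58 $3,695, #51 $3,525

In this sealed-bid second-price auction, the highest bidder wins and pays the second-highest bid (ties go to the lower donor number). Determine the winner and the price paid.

Bids in order: 3,695 (#35) > 3,695 (#58) > 3,663 (#45) > 3,525 (#51) > 969 (#42)
Tie at $3,695 → #35 wins by tie-break.
#35 is highest; pays the second-highest bid, $3,695.

#35 pays $3,695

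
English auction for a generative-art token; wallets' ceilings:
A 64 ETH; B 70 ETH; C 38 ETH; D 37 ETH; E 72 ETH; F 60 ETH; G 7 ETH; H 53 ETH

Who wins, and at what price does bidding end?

Limits in order: 72 (E) > 70 (B) > 64 (A) > 60 (F) > 53 (H) > 38 (C) > …
Bidding ends when B exits at 70 ETH; E takes it.

E wins at 70 ETH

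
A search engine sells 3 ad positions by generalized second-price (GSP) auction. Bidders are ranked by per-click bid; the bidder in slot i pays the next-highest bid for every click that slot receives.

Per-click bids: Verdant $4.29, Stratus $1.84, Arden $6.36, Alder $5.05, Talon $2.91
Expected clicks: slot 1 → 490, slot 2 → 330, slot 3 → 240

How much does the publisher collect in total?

Total revenue: $4588.60

Sorting advertisers: $6.36 (Arden) > $5.05 (Alder) > $4.29 (Verdant) > $2.91 (Talon) > …
Slot 1: Arden pays $5.05 × 490 = $2474.50
Slot 2: Alder pays $4.29 × 330 = $1415.70
Slot 3: Verdant pays $2.91 × 240 = $698.40
Total = $4588.60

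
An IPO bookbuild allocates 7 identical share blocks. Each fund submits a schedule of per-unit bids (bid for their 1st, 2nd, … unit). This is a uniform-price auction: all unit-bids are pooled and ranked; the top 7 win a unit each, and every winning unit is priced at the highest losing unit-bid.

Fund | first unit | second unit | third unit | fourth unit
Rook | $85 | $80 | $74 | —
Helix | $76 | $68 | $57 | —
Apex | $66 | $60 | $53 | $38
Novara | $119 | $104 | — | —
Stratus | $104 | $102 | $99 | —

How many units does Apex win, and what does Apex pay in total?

Apex: 0 units, pays $0

Pooled unit-bids ranked (top 7): 119 (Novara-1), 104 (Novara-2), 104 (Stratus-1), 102 (Stratus-2), 99 (Stratus-3), 85 (Rook-1), 80 (Rook-2)
Highest rejected unit-bid = $76.
Apex wins 0 unit(s) at $76 each.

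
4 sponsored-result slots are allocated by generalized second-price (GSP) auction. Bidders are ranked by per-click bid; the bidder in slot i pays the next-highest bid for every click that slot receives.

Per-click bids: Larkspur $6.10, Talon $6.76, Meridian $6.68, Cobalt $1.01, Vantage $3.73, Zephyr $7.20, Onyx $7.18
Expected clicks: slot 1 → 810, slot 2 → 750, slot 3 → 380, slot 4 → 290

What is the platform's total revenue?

Per-click bids in order: $7.20 (Zephyr) > $7.18 (Onyx) > $6.76 (Talon) > $6.68 (Meridian) > $6.10 (Larkspur) > …
Slot 1: Zephyr pays $7.18 × 810 = $5815.80
Slot 2: Onyx pays $6.76 × 750 = $5070.00
Slot 3: Talon pays $6.68 × 380 = $2538.40
Slot 4: Meridian pays $6.10 × 290 = $1769.00
Total = $15193.20

Total revenue: $15193.20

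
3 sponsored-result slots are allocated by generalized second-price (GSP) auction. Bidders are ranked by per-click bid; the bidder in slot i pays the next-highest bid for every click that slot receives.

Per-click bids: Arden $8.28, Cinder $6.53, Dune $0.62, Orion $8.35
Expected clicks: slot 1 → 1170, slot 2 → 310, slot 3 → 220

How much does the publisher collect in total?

Sorting advertisers: $8.35 (Orion) > $8.28 (Arden) > $6.53 (Cinder) > $0.62 (Dune)
Slot 1: Orion pays $8.28 × 1170 = $9687.60
Slot 2: Arden pays $6.53 × 310 = $2024.30
Slot 3: Cinder pays $0.62 × 220 = $136.40
Total = $11848.30

Total revenue: $11848.30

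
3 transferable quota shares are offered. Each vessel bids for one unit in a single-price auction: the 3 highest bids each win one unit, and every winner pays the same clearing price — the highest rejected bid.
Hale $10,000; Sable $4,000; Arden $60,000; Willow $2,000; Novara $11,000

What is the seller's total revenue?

Sorting: 60,000 (Arden), 11,000 (Novara), 10,000 (Hale), 4,000 (Sable), 2,000 (Willow)
The 3 highest are Arden, Novara, Hale.
Highest unsuccessful bid: $4,000 → clearing price.
Total revenue = 3 × $4,000 = $12,000.

Total revenue: $12,000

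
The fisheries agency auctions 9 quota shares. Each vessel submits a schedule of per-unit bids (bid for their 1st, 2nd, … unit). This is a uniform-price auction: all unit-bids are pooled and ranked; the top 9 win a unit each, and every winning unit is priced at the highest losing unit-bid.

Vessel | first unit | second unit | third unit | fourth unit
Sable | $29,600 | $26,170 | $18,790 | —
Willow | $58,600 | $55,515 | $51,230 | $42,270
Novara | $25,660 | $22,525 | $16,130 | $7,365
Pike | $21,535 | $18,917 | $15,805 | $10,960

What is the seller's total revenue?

Merging the schedules and taking the best 9: 58,600 (Willow-1), 55,515 (Willow-2), 51,230 (Willow-3), 42,270 (Willow-4), 29,600 (Sable-1), 26,170 (Sable-2), 25,660 (Novara-1), 22,525 (Novara-2), 21,535 (Pike-1)
First bid not allocated: $18,917.
Allocation: Novara 2, Pike 1, Sable 2, Willow 4. Every unit priced at $18,917.
Revenue = 9 × 18,917 = $170,253.

Total revenue: $170,253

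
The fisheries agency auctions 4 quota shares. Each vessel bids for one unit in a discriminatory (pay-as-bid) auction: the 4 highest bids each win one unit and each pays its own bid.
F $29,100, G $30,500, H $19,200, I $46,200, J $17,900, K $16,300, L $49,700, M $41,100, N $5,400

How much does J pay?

J pays $0

Sorting: 49,700 (L), 46,200 (I), 41,100 (M), 30,500 (G), 29,100 (F), 19,200 (H), …
Top 4: L, I, M, G.
J does not win → $0.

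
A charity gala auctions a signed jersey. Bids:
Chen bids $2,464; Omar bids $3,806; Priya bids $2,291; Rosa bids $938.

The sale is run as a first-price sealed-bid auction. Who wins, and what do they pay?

Bids in order: 3,806 (Omar) > 2,464 (Chen) > 2,291 (Priya) > 938 (Rosa)
Omar is highest → pays own bid, $3,806.

Omar pays $3,806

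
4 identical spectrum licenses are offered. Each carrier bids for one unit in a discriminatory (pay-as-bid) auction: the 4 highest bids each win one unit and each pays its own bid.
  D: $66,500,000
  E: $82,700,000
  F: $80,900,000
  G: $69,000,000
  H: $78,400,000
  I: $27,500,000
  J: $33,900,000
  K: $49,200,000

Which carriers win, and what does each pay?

Ordering the bids: 82,700,000 (E), 80,900,000 (F), 78,400,000 (H), 69,000,000 (G), 66,500,000 (D), 49,200,000 (K), …
The 4 highest are E, F, H, G.
Each winner pays its own bid: E $82,700,000, F $80,900,000, H $78,400,000, G $69,000,000.

E $82,700,000, F $80,900,000, H $78,400,000, G $69,000,000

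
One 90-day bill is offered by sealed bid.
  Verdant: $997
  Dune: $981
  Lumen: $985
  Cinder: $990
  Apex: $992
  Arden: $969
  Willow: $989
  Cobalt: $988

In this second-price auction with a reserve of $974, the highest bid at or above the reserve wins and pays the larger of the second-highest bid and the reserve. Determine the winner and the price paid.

Bids ranked: 997 (Verdant) > 992 (Apex) > 990 (Cinder) > 989 (Willow) > 988 (Cobalt) > 985 (Lumen) > …
Highest eligible bid: Verdant at $997.
max(second-highest $992, reserve $974) = $992; the reserve does not bind.

Verdant pays $992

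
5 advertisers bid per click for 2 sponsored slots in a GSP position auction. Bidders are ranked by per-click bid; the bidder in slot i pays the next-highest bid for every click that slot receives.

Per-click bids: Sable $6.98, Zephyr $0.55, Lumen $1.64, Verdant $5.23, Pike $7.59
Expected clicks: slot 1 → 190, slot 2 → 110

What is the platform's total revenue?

Ranked by bid: $7.59 (Pike) > $6.98 (Sable) > $5.23 (Verdant) > …
Slot 1: Pike pays $6.98 × 190 = $1326.20
Slot 2: Sable pays $5.23 × 110 = $575.30
Total = $1901.50

Total revenue: $1901.50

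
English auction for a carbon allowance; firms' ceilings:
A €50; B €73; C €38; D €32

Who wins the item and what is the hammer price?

Limits in order: 73 (B) > 50 (A) > 38 (C) > 32 (D)
Bidding ends when A exits at €50; B takes it.

B wins at €50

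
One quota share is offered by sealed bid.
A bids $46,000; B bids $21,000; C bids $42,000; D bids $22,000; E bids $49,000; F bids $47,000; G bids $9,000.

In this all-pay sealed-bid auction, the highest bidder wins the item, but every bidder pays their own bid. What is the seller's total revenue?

Total revenue: $236,000

Bids ranked: 49,000 (E) > 47,000 (F) > 46,000 (A) > 42,000 (C) > 22,000 (D) > 21,000 (B) > …
Every bidder forfeits their bid regardless of winning.
Revenue = 46,000 + 21,000 + 42,000 + 22,000 + 49,000 + 47,000 + 9,000 = $236,000.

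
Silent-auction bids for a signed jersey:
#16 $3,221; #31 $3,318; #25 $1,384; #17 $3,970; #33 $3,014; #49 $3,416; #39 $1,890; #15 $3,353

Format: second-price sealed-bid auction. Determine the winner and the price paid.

#17 pays $3,416

Bids ranked: 3,970 (#17) > 3,416 (#49) > 3,353 (#15) > 3,318 (#31) > 3,221 (#16) > 3,014 (#33) > …
#17 is highest; pays the second-highest bid, $3,416.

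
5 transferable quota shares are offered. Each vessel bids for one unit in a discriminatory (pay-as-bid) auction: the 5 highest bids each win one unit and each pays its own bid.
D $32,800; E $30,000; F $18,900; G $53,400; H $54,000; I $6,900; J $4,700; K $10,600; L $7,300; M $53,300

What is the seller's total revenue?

Sorting: 54,000 (H), 53,400 (G), 53,300 (M), 32,800 (D), 30,000 (E), 18,900 (F), 10,600 (K), …
Winners (5 units): H, G, M, D, E.
Total revenue = 54,000 + 53,400 + 53,300 + 32,800 + 30,000 = $223,500.

Total revenue: $223,500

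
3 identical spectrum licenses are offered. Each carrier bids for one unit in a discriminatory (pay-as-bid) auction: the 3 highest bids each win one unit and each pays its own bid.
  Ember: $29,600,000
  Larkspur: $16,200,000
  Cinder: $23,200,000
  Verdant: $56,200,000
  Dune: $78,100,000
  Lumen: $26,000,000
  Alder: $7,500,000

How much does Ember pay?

Ember pays $29,600,000

Ordering the bids: 78,100,000 (Dune), 56,200,000 (Verdant), 29,600,000 (Ember), 26,000,000 (Lumen), 23,200,000 (Cinder), …
Top 3: Dune, Verdant, Ember.
Ember wins → own bid $29,600,000.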